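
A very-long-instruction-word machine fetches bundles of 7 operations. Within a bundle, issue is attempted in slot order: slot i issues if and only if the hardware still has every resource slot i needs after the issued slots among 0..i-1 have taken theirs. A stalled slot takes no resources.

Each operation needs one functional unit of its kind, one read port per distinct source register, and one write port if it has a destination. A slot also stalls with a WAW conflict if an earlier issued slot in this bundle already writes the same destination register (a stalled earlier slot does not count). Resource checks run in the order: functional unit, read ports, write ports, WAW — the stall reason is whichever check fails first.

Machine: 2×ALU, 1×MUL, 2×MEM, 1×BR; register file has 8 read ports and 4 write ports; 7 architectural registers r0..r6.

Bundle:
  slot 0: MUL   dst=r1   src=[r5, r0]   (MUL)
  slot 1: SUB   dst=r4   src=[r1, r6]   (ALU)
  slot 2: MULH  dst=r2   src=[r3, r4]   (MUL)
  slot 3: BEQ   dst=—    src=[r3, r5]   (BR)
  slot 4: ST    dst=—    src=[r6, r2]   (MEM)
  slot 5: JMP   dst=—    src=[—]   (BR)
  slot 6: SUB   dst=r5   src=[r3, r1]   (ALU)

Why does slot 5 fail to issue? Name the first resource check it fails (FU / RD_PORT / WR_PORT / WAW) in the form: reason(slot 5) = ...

reason(slot 5) = FU

[0] MUL needs rd=2 wr=1: ok; after: ALU=2 MUL=0 MEM=2 BR=1, R=6, W=3
[1] ALU needs rd=2 wr=1: ok; after: ALU=1 MUL=0 MEM=2 BR=1, R=4, W=2
[2] MUL needs rd=2 wr=1: FU; after: ALU=1 MUL=0 MEM=2 BR=1, R=4, W=2
[3] BR needs rd=2 wr=0: ok; after: ALU=1 MUL=0 MEM=2 BR=0, R=2, W=2
[4] MEM needs rd=2 wr=0: ok; after: ALU=1 MUL=0 MEM=1 BR=0, R=0, W=2
[5] BR needs rd=0 wr=0: FU; after: ALU=1 MUL=0 MEM=1 BR=0, R=0, W=2
[6] ALU needs rd=2 wr=1: RD_PORT; after: ALU=1 MUL=0 MEM=1 BR=0, R=0, W=2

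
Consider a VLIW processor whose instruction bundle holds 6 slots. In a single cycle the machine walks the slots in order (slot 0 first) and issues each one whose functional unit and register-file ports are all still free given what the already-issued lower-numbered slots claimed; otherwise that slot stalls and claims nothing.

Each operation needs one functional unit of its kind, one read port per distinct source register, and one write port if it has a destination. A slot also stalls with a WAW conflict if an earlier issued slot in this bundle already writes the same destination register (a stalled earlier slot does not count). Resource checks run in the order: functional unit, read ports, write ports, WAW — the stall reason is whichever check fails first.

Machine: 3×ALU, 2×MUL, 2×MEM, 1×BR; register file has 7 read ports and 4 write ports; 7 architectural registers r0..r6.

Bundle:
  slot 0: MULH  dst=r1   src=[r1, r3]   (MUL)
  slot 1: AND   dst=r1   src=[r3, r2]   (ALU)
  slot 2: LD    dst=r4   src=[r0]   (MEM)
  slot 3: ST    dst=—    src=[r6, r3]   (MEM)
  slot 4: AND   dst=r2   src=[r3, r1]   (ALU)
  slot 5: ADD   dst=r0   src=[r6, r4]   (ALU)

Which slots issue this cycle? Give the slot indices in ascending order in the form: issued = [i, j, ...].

issued = [0, 2, 3, 4]

  0. MUL→r1 ⇒ go  {3A/1Mu/2Ld/1B | 5r 3w}
  1. ALU→r1 ⇒ no(WAW)  {3A/1Mu/2Ld/1B | 5r 3w}
  2. MEM→r4 ⇒ go  {3A/1Mu/1Ld/1B | 4r 2w}
  3. MEM ⇒ go  {3A/1Mu/0Ld/1B | 2r 2w}
  4. ALU→r2 ⇒ go  {2A/1Mu/0Ld/1B | 0r 1w}
  5. ALU→r0 ⇒ no(RD_PORT)  {2A/1Mu/0Ld/1B | 0r 1w}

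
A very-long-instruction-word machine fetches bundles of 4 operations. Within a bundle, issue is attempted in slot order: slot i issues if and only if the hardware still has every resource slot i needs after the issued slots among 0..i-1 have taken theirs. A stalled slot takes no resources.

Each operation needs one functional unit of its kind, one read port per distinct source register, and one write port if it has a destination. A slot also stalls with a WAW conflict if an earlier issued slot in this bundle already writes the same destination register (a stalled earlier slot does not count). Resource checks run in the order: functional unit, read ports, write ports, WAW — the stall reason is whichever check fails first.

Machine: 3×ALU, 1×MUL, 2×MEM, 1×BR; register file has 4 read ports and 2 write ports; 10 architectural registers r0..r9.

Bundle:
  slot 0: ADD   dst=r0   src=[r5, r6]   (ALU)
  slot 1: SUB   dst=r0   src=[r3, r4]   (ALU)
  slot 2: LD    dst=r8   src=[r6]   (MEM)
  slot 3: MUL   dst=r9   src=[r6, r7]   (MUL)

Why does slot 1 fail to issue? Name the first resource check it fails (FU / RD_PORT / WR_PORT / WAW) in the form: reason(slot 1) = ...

reason(slot 1) = WAW

slot 0 (ALU): ISSUE — free A2,Mu1,Ld2,B1 rp2 wp1
slot 1 (ALU): stall WAW — free A2,Mu1,Ld2,B1 rp2 wp1
slot 2 (MEM): ISSUE — free A2,Mu1,Ld1,B1 rp1 wp0
slot 3 (MUL): stall RD_PORT — free A2,Mu1,Ld1,B1 rp1 wp0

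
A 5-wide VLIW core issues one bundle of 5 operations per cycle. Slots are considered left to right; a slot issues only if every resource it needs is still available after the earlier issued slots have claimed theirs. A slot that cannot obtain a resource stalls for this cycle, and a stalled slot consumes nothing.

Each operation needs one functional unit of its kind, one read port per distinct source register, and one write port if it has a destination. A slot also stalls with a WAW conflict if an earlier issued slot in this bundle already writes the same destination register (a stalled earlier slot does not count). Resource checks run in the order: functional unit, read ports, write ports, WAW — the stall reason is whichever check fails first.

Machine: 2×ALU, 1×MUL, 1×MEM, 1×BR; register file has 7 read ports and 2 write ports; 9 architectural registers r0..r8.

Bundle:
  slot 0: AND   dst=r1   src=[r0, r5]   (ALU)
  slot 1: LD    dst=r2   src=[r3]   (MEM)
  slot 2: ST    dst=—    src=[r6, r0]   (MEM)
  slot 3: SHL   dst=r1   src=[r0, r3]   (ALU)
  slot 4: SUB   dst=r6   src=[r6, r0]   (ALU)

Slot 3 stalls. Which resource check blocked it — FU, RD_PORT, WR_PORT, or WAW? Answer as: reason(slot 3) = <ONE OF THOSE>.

reason(slot 3) = WR_PORT

  0. ALU→r1 ⇒ go  {1A/1Mu/1Ld/1B | 5r 1w}
  1. MEM→r2 ⇒ go  {1A/1Mu/0Ld/1B | 4r 0w}
  2. MEM ⇒ no(FU)  {1A/1Mu/0Ld/1B | 4r 0w}
  3. ALU→r1 ⇒ no(WR_PORT)  {1A/1Mu/0Ld/1B | 4r 0w}
  4. ALU→r6 ⇒ no(WR_PORT)  {1A/1Mu/0Ld/1B | 4r 0w}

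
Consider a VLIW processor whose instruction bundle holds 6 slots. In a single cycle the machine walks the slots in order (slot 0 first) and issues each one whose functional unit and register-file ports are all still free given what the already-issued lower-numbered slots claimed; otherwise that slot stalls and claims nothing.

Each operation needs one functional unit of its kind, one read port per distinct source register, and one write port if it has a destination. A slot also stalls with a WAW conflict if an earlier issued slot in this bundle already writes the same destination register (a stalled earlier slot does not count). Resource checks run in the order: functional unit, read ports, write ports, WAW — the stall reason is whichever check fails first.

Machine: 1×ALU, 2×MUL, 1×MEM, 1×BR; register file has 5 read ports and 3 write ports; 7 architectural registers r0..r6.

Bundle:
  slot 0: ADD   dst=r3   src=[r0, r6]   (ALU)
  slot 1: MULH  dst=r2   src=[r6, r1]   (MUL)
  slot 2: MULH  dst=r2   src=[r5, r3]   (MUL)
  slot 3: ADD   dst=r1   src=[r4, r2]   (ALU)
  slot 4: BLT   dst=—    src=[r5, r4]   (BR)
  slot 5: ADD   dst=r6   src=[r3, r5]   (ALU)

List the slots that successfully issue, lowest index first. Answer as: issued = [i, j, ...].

(0) want 1×ALU +2rd +1wr — yes → AL0|MU2|ME1|BR1|rd3|wr2
(1) want 1×MUL +2rd +1wr — yes → AL0|MU1|ME1|BR1|rd1|wr1
(2) want 1×MUL +2rd +1wr — RD_PORT → AL0|MU1|ME1|BR1|rd1|wr1
(3) want 1×ALU +2rd +1wr — FU → AL0|MU1|ME1|BR1|rd1|wr1
(4) want 1×BR +2rd +0wr — RD_PORT → AL0|MU1|ME1|BR1|rd1|wr1
(5) want 1×ALU +2rd +1wr — FU → AL0|MU1|ME1|BR1|rd1|wr1

issued = [0, 1]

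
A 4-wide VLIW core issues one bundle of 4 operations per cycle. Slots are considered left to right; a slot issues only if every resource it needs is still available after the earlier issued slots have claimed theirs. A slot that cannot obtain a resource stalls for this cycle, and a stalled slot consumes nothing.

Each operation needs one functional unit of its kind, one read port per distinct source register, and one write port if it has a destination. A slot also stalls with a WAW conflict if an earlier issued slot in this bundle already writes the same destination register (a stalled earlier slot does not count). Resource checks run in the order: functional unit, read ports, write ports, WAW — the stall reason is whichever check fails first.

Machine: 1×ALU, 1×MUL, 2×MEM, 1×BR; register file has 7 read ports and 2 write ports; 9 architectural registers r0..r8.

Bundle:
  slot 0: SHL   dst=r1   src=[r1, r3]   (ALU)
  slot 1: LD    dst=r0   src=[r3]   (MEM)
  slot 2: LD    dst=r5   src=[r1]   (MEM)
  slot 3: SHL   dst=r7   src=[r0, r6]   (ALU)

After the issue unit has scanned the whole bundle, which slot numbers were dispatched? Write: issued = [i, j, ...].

issued = [0, 1]

(0) want 1×ALU +2rd +1wr — yes → AL0|MU1|ME2|BR1|rd5|wr1
(1) want 1×MEM +1rd +1wr — yes → AL0|MU1|ME1|BR1|rd4|wr0
(2) want 1×MEM +1rd +1wr — WR_PORT → AL0|MU1|ME1|BR1|rd4|wr0
(3) want 1×ALU +2rd +1wr — FU → AL0|MU1|ME1|BR1|rd4|wr0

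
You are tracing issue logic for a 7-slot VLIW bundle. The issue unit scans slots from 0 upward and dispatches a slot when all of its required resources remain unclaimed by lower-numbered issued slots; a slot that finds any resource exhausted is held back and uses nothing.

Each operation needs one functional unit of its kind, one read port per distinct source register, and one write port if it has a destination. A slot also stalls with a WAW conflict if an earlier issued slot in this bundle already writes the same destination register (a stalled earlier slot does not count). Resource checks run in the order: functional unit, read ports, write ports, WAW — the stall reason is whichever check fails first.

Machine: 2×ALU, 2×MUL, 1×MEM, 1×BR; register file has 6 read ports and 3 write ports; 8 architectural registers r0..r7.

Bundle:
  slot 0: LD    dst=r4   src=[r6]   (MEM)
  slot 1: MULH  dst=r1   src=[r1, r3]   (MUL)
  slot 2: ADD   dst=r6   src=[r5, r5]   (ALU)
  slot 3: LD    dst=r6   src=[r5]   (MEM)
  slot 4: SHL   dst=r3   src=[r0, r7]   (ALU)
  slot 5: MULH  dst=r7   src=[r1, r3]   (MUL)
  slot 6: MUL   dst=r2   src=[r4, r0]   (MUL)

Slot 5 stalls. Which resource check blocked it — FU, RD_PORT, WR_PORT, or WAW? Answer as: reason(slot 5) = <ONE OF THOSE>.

reason(slot 5) = WR_PORT

slot 0 (MEM): ISSUE — free A2,Mu2,Ld0,B1 rp5 wp2
slot 1 (MUL): ISSUE — free A2,Mu1,Ld0,B1 rp3 wp1
slot 2 (ALU): ISSUE — free A1,Mu1,Ld0,B1 rp2 wp0
slot 3 (MEM): stall FU — free A1,Mu1,Ld0,B1 rp2 wp0
slot 4 (ALU): stall WR_PORT — free A1,Mu1,Ld0,B1 rp2 wp0
slot 5 (MUL): stall WR_PORT — free A1,Mu1,Ld0,B1 rp2 wp0
slot 6 (MUL): stall WR_PORT — free A1,Mu1,Ld0,B1 rp2 wp0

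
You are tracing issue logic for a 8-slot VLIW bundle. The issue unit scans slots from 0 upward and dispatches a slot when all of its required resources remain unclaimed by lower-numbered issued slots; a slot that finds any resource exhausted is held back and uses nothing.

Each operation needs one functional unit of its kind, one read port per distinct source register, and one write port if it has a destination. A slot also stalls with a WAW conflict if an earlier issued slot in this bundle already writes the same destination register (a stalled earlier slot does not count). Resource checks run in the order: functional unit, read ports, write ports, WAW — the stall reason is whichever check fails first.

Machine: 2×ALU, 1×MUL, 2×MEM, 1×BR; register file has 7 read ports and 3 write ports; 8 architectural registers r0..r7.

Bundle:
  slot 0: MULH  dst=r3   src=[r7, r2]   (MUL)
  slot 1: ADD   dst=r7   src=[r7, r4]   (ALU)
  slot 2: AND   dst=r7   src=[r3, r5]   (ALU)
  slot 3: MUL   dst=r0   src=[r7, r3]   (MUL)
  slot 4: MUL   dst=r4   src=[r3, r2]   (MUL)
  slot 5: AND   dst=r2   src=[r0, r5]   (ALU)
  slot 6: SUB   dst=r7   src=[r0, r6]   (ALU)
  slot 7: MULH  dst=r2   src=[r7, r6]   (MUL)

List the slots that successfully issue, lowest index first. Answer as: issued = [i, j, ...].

(0) want 1×MUL +2rd +1wr — yes → AL2|MU0|ME2|BR1|rd5|wr2
(1) want 1×ALU +2rd +1wr — yes → AL1|MU0|ME2|BR1|rd3|wr1
(2) want 1×ALU +2rd +1wr — WAW → AL1|MU0|ME2|BR1|rd3|wr1
(3) want 1×MUL +2rd +1wr — FU → AL1|MU0|ME2|BR1|rd3|wr1
(4) want 1×MUL +2rd +1wr — FU → AL1|MU0|ME2|BR1|rd3|wr1
(5) want 1×ALU +2rd +1wr — yes → AL0|MU0|ME2|BR1|rd1|wr0
(6) want 1×ALU +2rd +1wr — FU → AL0|MU0|ME2|BR1|rd1|wr0
(7) want 1×MUL +2rd +1wr — FU → AL0|MU0|ME2|BR1|rd1|wr0

issued = [0, 1, 5]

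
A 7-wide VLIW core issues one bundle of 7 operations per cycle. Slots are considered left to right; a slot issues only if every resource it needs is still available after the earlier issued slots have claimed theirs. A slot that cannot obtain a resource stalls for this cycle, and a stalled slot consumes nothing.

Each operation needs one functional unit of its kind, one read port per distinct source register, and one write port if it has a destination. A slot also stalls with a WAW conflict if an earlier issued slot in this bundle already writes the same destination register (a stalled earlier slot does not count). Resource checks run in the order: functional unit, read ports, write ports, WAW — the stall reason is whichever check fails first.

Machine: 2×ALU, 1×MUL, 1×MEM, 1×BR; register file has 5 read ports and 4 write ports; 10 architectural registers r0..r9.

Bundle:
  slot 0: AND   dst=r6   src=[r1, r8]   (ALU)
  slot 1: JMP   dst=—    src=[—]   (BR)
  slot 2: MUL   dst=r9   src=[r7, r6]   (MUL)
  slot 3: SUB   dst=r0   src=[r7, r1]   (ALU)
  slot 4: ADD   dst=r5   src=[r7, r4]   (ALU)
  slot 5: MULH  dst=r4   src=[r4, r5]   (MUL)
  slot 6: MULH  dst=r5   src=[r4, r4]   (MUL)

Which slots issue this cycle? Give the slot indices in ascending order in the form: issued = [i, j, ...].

issued = [0, 1, 2]

  0. ALU→r6 ⇒ go  {1A/1Mu/1Ld/1B | 3r 3w}
  1. BR ⇒ go  {1A/1Mu/1Ld/0B | 3r 3w}
  2. MUL→r9 ⇒ go  {1A/0Mu/1Ld/0B | 1r 2w}
  3. ALU→r0 ⇒ no(RD_PORT)  {1A/0Mu/1Ld/0B | 1r 2w}
  4. ALU→r5 ⇒ no(RD_PORT)  {1A/0Mu/1Ld/0B | 1r 2w}
  5. MUL→r4 ⇒ no(FU)  {1A/0Mu/1Ld/0B | 1r 2w}
  6. MUL→r5 ⇒ no(FU)  {1A/0Mu/1Ld/0B | 1r 2w}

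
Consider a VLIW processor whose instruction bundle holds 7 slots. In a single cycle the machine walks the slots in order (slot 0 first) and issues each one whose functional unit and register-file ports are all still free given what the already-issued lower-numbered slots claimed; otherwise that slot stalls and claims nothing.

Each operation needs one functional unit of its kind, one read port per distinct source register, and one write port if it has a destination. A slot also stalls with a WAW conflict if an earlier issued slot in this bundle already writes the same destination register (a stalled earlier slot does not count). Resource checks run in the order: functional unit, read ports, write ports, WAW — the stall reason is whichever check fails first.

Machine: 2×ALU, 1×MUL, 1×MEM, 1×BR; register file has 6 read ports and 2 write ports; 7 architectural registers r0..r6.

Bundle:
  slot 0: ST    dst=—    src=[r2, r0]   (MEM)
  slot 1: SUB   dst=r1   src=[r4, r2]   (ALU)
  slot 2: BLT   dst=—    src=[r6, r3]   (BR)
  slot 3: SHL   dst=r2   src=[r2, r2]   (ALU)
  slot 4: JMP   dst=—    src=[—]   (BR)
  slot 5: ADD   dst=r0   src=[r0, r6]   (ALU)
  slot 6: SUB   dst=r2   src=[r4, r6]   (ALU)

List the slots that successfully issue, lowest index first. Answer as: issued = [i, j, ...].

issued = [0, 1, 2]

#0 MEM src=r2,r0 dispatched  <A:2 Mu:1 Ld:0 B:1 rd:4 wr:2>
#1 ALU src=r4,r2 dispatched  <A:1 Mu:1 Ld:0 B:1 rd:2 wr:1>
#2 BR src=r6,r3 dispatched  <A:1 Mu:1 Ld:0 B:0 rd:0 wr:1>
#3 ALU src=r2,r2 held:RD_PORT  <A:1 Mu:1 Ld:0 B:0 rd:0 wr:1>
#4 BR src=- held:FU  <A:1 Mu:1 Ld:0 B:0 rd:0 wr:1>
#5 ALU src=r0,r6 held:RD_PORT  <A:1 Mu:1 Ld:0 B:0 rd:0 wr:1>
#6 ALU src=r4,r6 held:RD_PORT  <A:1 Mu:1 Ld:0 B:0 rd:0 wr:1>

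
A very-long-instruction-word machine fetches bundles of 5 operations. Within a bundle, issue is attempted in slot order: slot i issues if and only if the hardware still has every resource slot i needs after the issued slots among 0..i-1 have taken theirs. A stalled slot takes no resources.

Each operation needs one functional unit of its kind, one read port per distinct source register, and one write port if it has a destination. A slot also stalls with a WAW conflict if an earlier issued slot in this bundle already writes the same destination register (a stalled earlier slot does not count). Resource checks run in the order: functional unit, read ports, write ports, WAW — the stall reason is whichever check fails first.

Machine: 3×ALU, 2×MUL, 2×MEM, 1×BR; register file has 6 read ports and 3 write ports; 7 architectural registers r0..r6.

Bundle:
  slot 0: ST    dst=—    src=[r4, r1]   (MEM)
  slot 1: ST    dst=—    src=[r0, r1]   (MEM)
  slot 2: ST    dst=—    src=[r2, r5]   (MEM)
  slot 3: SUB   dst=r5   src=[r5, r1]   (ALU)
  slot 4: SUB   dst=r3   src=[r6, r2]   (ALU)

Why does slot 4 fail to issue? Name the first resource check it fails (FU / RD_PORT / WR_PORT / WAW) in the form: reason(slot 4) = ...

reason(slot 4) = RD_PORT

  0. MEM ⇒ go  {3A/2Mu/1Ld/1B | 4r 3w}
  1. MEM ⇒ go  {3A/2Mu/0Ld/1B | 2r 3w}
  2. MEM ⇒ no(FU)  {3A/2Mu/0Ld/1B | 2r 3w}
  3. ALU→r5 ⇒ go  {2A/2Mu/0Ld/1B | 0r 2w}
  4. ALU→r3 ⇒ no(RD_PORT)  {2A/2Mu/0Ld/1B | 0r 2w}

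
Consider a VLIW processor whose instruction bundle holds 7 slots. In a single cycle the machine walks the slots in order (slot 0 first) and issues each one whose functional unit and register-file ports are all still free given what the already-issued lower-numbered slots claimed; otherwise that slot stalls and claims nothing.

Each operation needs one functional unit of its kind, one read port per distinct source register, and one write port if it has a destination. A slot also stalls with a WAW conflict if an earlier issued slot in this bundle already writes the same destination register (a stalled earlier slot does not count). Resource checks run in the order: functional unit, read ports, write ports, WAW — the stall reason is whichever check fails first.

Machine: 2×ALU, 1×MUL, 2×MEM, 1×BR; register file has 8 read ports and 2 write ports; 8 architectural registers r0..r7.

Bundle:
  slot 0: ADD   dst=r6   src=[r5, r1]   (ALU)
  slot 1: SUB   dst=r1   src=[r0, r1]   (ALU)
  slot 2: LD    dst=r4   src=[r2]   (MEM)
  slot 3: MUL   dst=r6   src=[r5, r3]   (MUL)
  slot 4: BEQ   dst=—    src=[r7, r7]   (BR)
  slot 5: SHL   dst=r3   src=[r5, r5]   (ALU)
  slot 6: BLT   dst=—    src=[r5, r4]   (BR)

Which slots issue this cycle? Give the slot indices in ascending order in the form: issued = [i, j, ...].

(0) want 1×ALU +2rd +1wr — yes → AL1|MU1|ME2|BR1|rd6|wr1
(1) want 1×ALU +2rd +1wr — yes → AL0|MU1|ME2|BR1|rd4|wr0
(2) want 1×MEM +1rd +1wr — WR_PORT → AL0|MU1|ME2|BR1|rd4|wr0
(3) want 1×MUL +2rd +1wr — WR_PORT → AL0|MU1|ME2|BR1|rd4|wr0
(4) want 1×BR +1rd +0wr — yes → AL0|MU1|ME2|BR0|rd3|wr0
(5) want 1×ALU +1rd +1wr — FU → AL0|MU1|ME2|BR0|rd3|wr0
(6) want 1×BR +2rd +0wr — FU → AL0|MU1|ME2|BR0|rd3|wr0

issued = [0, 1, 4]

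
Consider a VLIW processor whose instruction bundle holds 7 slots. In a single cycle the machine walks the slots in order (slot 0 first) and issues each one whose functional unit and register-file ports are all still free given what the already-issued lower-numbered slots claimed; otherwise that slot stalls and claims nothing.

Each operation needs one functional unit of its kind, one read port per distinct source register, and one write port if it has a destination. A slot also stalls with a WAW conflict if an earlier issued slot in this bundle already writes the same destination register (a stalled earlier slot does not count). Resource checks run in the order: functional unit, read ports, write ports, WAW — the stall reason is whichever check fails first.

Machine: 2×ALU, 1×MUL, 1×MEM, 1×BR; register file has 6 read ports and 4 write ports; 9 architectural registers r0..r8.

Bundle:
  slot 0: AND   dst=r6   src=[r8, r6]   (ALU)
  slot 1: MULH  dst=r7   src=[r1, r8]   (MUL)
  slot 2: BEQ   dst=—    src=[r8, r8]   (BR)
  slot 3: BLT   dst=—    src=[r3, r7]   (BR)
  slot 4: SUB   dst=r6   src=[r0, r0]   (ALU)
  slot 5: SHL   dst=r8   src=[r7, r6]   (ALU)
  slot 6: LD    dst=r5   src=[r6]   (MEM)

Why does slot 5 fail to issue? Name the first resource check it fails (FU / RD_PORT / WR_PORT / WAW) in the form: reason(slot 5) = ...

reason(slot 5) = RD_PORT

slot 0 (ALU): ISSUE — free A1,Mu1,Ld1,B1 rp4 wp3
slot 1 (MUL): ISSUE — free A1,Mu0,Ld1,B1 rp2 wp2
slot 2 (BR): ISSUE — free A1,Mu0,Ld1,B0 rp1 wp2
slot 3 (BR): stall FU — free A1,Mu0,Ld1,B0 rp1 wp2
slot 4 (ALU): stall WAW — free A1,Mu0,Ld1,B0 rp1 wp2
slot 5 (ALU): stall RD_PORT — free A1,Mu0,Ld1,B0 rp1 wp2
slot 6 (MEM): ISSUE — free A1,Mu0,Ld0,B0 rp0 wp1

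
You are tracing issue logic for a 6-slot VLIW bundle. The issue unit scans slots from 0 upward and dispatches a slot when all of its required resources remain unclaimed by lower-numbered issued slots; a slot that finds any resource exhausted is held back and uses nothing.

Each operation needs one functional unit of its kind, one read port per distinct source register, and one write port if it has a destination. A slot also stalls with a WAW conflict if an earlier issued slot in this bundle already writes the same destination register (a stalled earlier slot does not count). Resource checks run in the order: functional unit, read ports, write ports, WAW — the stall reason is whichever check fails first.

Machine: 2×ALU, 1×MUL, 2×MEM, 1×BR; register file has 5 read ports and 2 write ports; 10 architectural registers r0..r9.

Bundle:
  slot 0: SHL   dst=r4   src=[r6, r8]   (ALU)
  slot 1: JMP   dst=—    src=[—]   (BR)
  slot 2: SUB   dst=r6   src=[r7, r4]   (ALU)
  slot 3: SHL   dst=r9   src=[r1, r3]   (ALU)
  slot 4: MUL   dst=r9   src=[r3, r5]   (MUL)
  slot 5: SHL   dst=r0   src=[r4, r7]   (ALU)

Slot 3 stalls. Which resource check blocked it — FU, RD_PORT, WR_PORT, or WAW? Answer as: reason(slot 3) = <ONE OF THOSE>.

reason(slot 3) = FU

#0 ALU src=r6,r8 dispatched  <A:1 Mu:1 Ld:2 B:1 rd:3 wr:1>
#1 BR src=- dispatched  <A:1 Mu:1 Ld:2 B:0 rd:3 wr:1>
#2 ALU src=r7,r4 dispatched  <A:0 Mu:1 Ld:2 B:0 rd:1 wr:0>
#3 ALU src=r1,r3 held:FU  <A:0 Mu:1 Ld:2 B:0 rd:1 wr:0>
#4 MUL src=r3,r5 held:RD_PORT  <A:0 Mu:1 Ld:2 B:0 rd:1 wr:0>
#5 ALU src=r4,r7 held:FU  <A:0 Mu:1 Ld:2 B:0 rd:1 wr:0>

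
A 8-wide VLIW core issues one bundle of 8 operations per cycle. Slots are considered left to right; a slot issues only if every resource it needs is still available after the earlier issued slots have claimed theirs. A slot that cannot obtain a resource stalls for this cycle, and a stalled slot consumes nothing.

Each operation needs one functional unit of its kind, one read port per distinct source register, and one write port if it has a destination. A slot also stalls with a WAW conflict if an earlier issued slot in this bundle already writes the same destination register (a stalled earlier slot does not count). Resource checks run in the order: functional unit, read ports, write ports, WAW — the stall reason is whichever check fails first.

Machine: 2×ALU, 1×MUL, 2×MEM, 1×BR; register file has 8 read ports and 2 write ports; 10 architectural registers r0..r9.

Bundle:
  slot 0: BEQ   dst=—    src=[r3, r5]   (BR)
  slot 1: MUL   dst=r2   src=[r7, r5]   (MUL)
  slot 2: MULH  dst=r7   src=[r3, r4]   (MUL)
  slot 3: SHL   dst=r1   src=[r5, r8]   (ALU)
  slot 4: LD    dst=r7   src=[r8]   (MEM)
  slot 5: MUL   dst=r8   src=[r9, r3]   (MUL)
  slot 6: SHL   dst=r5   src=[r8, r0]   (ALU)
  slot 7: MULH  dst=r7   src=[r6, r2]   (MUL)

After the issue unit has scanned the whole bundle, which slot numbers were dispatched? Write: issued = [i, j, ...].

issued = [0, 1, 3]

#0 BR src=r3,r5 dispatched  <A:2 Mu:1 Ld:2 B:0 rd:6 wr:2>
#1 MUL src=r7,r5 dispatched  <A:2 Mu:0 Ld:2 B:0 rd:4 wr:1>
#2 MUL src=r3,r4 held:FU  <A:2 Mu:0 Ld:2 B:0 rd:4 wr:1>
#3 ALU src=r5,r8 dispatched  <A:1 Mu:0 Ld:2 B:0 rd:2 wr:0>
#4 MEM src=r8 held:WR_PORT  <A:1 Mu:0 Ld:2 B:0 rd:2 wr:0>
#5 MUL src=r9,r3 held:FU  <A:1 Mu:0 Ld:2 B:0 rd:2 wr:0>
#6 ALU src=r8,r0 held:WR_PORT  <A:1 Mu:0 Ld:2 B:0 rd:2 wr:0>
#7 MUL src=r6,r2 held:FU  <A:1 Mu:0 Ld:2 B:0 rd:2 wr:0>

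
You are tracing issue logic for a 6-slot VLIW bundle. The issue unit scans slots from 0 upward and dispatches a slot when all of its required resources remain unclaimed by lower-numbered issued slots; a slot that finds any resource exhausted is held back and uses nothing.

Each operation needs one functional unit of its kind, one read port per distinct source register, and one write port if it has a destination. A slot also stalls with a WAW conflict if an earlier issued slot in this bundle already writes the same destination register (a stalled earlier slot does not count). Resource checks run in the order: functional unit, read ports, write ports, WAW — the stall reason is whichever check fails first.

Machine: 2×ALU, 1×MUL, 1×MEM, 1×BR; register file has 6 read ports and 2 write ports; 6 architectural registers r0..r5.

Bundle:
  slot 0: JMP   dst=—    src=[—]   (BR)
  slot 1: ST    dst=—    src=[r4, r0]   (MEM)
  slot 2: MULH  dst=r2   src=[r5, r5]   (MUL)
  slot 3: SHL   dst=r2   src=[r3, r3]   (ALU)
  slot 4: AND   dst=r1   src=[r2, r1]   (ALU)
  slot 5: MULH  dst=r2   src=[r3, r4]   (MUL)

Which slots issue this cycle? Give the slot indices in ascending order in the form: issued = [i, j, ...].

issued = [0, 1, 2, 4]

#0 BR src=- dispatched  <A:2 Mu:1 Ld:1 B:0 rd:6 wr:2>
#1 MEM src=r4,r0 dispatched  <A:2 Mu:1 Ld:0 B:0 rd:4 wr:2>
#2 MUL src=r5,r5 dispatched  <A:2 Mu:0 Ld:0 B:0 rd:3 wr:1>
#3 ALU src=r3,r3 held:WAW  <A:2 Mu:0 Ld:0 B:0 rd:3 wr:1>
#4 ALU src=r2,r1 dispatched  <A:1 Mu:0 Ld:0 B:0 rd:1 wr:0>
#5 MUL src=r3,r4 held:FU  <A:1 Mu:0 Ld:0 B:0 rd:1 wr:0>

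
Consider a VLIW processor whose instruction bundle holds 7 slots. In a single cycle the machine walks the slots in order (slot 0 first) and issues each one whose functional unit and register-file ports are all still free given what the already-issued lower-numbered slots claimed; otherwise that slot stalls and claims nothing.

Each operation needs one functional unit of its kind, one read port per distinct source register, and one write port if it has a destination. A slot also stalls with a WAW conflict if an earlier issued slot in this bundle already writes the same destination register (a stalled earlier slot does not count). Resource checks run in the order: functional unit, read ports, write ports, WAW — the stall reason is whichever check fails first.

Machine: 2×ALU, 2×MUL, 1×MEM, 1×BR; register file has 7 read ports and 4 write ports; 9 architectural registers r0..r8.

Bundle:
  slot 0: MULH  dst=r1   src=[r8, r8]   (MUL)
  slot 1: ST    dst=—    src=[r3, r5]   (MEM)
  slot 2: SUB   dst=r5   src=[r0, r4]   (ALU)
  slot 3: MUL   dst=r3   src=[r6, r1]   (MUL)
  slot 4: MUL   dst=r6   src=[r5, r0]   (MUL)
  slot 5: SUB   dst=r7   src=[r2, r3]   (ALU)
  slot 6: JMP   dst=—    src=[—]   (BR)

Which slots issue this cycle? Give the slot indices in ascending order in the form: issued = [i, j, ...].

  0. MUL→r1 ⇒ go  {2A/1Mu/1Ld/1B | 6r 3w}
  1. MEM ⇒ go  {2A/1Mu/0Ld/1B | 4r 3w}
  2. ALU→r5 ⇒ go  {1A/1Mu/0Ld/1B | 2r 2w}
  3. MUL→r3 ⇒ go  {1A/0Mu/0Ld/1B | 0r 1w}
  4. MUL→r6 ⇒ no(FU)  {1A/0Mu/0Ld/1B | 0r 1w}
  5. ALU→r7 ⇒ no(RD_PORT)  {1A/0Mu/0Ld/1B | 0r 1w}
  6. BR ⇒ go  {1A/0Mu/0Ld/0B | 0r 1w}

issued = [0, 1, 2, 3, 6]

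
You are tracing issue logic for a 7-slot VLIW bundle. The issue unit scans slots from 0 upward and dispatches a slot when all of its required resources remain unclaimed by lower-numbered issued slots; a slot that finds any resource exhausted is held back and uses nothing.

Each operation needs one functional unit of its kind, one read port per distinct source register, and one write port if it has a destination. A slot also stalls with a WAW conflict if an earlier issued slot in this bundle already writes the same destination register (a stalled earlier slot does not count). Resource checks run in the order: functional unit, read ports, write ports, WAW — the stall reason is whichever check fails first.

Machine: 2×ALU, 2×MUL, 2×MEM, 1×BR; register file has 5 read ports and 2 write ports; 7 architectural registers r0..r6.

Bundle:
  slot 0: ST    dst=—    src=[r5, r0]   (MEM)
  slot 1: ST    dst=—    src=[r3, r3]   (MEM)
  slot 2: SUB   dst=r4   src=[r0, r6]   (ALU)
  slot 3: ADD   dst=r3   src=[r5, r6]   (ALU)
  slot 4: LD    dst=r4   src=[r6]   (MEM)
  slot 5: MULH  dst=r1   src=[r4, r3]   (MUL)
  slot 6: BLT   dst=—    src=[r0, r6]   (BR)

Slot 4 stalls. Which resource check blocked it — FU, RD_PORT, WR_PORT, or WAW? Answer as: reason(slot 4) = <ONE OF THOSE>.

reason(slot 4) = FU

slot 0 (MEM): ISSUE — free A2,Mu2,Ld1,B1 rp3 wp2
slot 1 (MEM): ISSUE — free A2,Mu2,Ld0,B1 rp2 wp2
slot 2 (ALU): ISSUE — free A1,Mu2,Ld0,B1 rp0 wp1
slot 3 (ALU): stall RD_PORT — free A1,Mu2,Ld0,B1 rp0 wp1
slot 4 (MEM): stall FU — free A1,Mu2,Ld0,B1 rp0 wp1
slot 5 (MUL): stall RD_PORT — free A1,Mu2,Ld0,B1 rp0 wp1
slot 6 (BR): stall RD_PORT — free A1,Mu2,Ld0,B1 rp0 wp1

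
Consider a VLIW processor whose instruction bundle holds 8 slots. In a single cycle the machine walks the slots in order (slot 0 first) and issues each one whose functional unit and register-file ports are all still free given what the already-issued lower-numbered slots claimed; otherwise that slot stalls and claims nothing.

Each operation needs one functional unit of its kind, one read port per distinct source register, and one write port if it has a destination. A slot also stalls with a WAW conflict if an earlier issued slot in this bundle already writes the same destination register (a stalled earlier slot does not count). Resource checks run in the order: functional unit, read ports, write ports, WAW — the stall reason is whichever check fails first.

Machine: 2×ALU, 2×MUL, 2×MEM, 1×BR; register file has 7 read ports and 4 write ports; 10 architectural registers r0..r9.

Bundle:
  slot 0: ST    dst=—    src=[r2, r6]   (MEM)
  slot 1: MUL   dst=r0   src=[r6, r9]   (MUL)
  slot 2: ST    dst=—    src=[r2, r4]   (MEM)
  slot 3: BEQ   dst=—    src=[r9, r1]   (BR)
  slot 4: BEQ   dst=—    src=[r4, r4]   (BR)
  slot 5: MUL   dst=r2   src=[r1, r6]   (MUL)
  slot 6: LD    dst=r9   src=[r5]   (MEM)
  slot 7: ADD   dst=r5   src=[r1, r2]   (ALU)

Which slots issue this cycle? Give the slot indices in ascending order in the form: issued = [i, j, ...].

issued = [0, 1, 2, 4]

slot 0 (MEM): ISSUE — free A2,Mu2,Ld1,B1 rp5 wp4
slot 1 (MUL): ISSUE — free A2,Mu1,Ld1,B1 rp3 wp3
slot 2 (MEM): ISSUE — free A2,Mu1,Ld0,B1 rp1 wp3
slot 3 (BR): stall RD_PORT — free A2,Mu1,Ld0,B1 rp1 wp3
slot 4 (BR): ISSUE — free A2,Mu1,Ld0,B0 rp0 wp3
slot 5 (MUL): stall RD_PORT — free A2,Mu1,Ld0,B0 rp0 wp3
slot 6 (MEM): stall FU — free A2,Mu1,Ld0,B0 rp0 wp3
slot 7 (ALU): stall RD_PORT — free A2,Mu1,Ld0,B0 rp0 wp3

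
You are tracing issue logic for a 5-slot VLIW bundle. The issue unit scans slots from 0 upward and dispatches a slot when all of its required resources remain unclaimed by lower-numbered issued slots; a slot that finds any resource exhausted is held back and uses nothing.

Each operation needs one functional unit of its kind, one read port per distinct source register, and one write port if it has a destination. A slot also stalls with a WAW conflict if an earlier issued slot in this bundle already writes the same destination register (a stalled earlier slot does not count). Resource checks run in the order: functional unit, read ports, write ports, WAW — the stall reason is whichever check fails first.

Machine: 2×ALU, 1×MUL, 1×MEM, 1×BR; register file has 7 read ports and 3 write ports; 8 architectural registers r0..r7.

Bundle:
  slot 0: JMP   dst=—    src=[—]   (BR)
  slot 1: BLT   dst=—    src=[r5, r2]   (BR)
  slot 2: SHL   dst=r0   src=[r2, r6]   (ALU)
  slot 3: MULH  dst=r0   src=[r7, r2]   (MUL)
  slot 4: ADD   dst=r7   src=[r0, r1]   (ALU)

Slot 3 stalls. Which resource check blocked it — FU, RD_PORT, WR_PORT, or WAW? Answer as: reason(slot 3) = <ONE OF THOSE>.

#0 BR src=- dispatched  <A:2 Mu:1 Ld:1 B:0 rd:7 wr:3>
#1 BR src=r5,r2 held:FU  <A:2 Mu:1 Ld:1 B:0 rd:7 wr:3>
#2 ALU src=r2,r6 dispatched  <A:1 Mu:1 Ld:1 B:0 rd:5 wr:2>
#3 MUL src=r7,r2 held:WAW  <A:1 Mu:1 Ld:1 B:0 rd:5 wr:2>
#4 ALU src=r0,r1 dispatched  <A:0 Mu:1 Ld:1 B:0 rd:3 wr:1>

reason(slot 3) = WAW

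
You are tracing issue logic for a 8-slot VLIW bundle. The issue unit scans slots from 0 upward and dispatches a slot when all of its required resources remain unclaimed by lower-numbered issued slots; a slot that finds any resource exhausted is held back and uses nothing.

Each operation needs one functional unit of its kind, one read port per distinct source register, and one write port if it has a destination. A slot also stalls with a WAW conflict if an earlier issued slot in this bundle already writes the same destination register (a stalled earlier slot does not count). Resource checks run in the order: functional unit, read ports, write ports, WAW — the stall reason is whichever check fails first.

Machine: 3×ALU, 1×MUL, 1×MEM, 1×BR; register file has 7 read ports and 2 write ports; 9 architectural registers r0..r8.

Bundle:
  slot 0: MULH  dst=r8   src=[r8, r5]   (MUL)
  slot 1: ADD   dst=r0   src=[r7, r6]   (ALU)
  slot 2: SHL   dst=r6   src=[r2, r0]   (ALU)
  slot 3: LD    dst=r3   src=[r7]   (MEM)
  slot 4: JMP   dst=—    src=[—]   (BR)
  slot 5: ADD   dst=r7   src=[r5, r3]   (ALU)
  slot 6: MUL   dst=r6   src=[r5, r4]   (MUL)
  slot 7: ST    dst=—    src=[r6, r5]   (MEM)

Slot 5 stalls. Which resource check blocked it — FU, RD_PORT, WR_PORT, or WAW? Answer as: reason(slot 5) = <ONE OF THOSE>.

reason(slot 5) = WR_PORT

slot 0 (MUL): ISSUE — free A3,Mu0,Ld1,B1 rp5 wp1
slot 1 (ALU): ISSUE — free A2,Mu0,Ld1,B1 rp3 wp0
slot 2 (ALU): stall WR_PORT — free A2,Mu0,Ld1,B1 rp3 wp0
slot 3 (MEM): stall WR_PORT — free A2,Mu0,Ld1,B1 rp3 wp0
slot 4 (BR): ISSUE — free A2,Mu0,Ld1,B0 rp3 wp0
slot 5 (ALU): stall WR_PORT — free A2,Mu0,Ld1,B0 rp3 wp0
slot 6 (MUL): stall FU — free A2,Mu0,Ld1,B0 rp3 wp0
slot 7 (MEM): ISSUE — free A2,Mu0,Ld0,B0 rp1 wp0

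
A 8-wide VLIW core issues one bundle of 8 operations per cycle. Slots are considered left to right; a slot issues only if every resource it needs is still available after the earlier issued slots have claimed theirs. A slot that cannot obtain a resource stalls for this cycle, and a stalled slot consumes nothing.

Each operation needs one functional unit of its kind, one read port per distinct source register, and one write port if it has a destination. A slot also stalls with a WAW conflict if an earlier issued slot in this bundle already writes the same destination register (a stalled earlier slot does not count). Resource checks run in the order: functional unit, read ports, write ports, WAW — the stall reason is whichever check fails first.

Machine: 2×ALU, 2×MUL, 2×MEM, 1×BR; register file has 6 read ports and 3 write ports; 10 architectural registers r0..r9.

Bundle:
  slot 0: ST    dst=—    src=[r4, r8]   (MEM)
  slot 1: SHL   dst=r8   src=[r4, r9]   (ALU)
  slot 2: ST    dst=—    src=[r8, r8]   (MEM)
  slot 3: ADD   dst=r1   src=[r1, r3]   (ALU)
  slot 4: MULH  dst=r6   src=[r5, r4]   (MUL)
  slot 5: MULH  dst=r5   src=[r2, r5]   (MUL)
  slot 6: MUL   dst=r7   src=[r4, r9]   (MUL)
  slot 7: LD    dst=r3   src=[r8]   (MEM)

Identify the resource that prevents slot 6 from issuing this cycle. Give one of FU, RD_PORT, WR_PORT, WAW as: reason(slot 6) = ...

reason(slot 6) = RD_PORT

[0] MEM needs rd=2 wr=0: ok; after: ALU=2 MUL=2 MEM=1 BR=1, R=4, W=3
[1] ALU needs rd=2 wr=1: ok; after: ALU=1 MUL=2 MEM=1 BR=1, R=2, W=2
[2] MEM needs rd=1 wr=0: ok; after: ALU=1 MUL=2 MEM=0 BR=1, R=1, W=2
[3] ALU needs rd=2 wr=1: RD_PORT; after: ALU=1 MUL=2 MEM=0 BR=1, R=1, W=2
[4] MUL needs rd=2 wr=1: RD_PORT; after: ALU=1 MUL=2 MEM=0 BR=1, R=1, W=2
[5] MUL needs rd=2 wr=1: RD_PORT; after: ALU=1 MUL=2 MEM=0 BR=1, R=1, W=2
[6] MUL needs rd=2 wr=1: RD_PORT; after: ALU=1 MUL=2 MEM=0 BR=1, R=1, W=2
[7] MEM needs rd=1 wr=1: FU; after: ALU=1 MUL=2 MEM=0 BR=1, R=1, W=2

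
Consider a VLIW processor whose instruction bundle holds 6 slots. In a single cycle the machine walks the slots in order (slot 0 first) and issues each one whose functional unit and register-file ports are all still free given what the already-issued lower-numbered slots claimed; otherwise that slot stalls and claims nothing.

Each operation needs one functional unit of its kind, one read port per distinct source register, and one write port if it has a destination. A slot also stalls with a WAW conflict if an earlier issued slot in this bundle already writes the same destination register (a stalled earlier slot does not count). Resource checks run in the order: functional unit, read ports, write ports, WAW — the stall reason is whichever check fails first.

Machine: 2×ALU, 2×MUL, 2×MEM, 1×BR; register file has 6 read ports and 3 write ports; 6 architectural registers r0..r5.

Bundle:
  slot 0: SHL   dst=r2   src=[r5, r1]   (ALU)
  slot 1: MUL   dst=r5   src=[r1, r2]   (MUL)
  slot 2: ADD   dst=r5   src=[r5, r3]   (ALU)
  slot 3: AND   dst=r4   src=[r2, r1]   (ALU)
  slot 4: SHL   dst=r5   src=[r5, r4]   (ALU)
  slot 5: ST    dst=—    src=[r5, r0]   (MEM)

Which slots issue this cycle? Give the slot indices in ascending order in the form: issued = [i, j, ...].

issued = [0, 1, 3]

(0) want 1×ALU +2rd +1wr — yes → AL1|MU2|ME2|BR1|rd4|wr2
(1) want 1×MUL +2rd +1wr — yes → AL1|MU1|ME2|BR1|rd2|wr1
(2) want 1×ALU +2rd +1wr — WAW → AL1|MU1|ME2|BR1|rd2|wr1
(3) want 1×ALU +2rd +1wr — yes → AL0|MU1|ME2|BR1|rd0|wr0
(4) want 1×ALU +2rd +1wr — FU → AL0|MU1|ME2|BR1|rd0|wr0
(5) want 1×MEM +2rd +0wr — RD_PORT → AL0|MU1|ME2|BR1|rd0|wr0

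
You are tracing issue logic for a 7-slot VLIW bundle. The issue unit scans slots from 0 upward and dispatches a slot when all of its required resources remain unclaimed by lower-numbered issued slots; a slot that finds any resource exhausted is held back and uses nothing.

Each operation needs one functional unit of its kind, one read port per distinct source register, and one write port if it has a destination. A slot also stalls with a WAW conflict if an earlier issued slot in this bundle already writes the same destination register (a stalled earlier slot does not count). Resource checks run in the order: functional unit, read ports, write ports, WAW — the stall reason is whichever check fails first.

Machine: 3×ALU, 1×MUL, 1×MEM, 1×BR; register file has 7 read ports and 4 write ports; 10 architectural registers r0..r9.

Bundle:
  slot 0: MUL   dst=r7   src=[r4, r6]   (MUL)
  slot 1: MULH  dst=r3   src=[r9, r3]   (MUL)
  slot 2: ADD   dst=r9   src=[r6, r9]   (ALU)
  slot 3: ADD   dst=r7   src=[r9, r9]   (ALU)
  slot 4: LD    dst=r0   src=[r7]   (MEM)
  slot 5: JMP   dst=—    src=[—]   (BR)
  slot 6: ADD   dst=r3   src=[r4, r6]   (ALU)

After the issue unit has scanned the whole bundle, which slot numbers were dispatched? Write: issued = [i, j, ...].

[0] MUL needs rd=2 wr=1: ok; after: ALU=3 MUL=0 MEM=1 BR=1, R=5, W=3
[1] MUL needs rd=2 wr=1: FU; after: ALU=3 MUL=0 MEM=1 BR=1, R=5, W=3
[2] ALU needs rd=2 wr=1: ok; after: ALU=2 MUL=0 MEM=1 BR=1, R=3, W=2
[3] ALU needs rd=1 wr=1: WAW; after: ALU=2 MUL=0 MEM=1 BR=1, R=3, W=2
[4] MEM needs rd=1 wr=1: ok; after: ALU=2 MUL=0 MEM=0 BR=1, R=2, W=1
[5] BR needs rd=0 wr=0: ok; after: ALU=2 MUL=0 MEM=0 BR=0, R=2, W=1
[6] ALU needs rd=2 wr=1: ok; after: ALU=1 MUL=0 MEM=0 BR=0, R=0, W=0

issued = [0, 2, 4, 5, 6]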